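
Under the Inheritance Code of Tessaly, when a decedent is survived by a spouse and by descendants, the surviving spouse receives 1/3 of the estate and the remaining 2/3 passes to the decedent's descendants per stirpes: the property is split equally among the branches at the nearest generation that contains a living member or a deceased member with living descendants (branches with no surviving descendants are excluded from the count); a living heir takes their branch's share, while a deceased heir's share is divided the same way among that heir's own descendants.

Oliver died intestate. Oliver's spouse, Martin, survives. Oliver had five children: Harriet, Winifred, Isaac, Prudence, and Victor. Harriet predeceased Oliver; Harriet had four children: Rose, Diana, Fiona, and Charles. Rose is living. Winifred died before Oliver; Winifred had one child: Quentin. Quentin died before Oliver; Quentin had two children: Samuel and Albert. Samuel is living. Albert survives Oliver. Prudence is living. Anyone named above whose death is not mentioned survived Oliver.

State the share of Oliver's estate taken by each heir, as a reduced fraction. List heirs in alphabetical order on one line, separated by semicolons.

Albert 1/15; Charles 1/30; Diana 1/30; Fiona 1/30; Isaac 2/15; Martin 1/3; Prudence 2/15; Rose 1/30; Samuel 1/15; Victor 2/15

Martin, as surviving spouse, takes 1/3.
The remaining 2/3 passes to Oliver's descendants per stirpes.
The 2/3 is divided into 5 equal shares of 2/15 among Harriet, Winifred, Isaac, Prudence, Victor.
Harriet predeceased; the 2/15 allotted to Harriet's branch passes to Harriet's issue by representation.
The 2/15 is divided into 4 equal shares of 1/30 among Rose, Diana, Fiona, Charles.
Rose is living and takes 1/30.
Diana is living and takes 1/30.
Fiona is living and takes 1/30.
Charles is living and takes 1/30.
Winifred predeceased; the 2/15 allotted to Winifred's branch passes to Winifred's issue by representation.
Quentin's line is the sole branch at this level, so the full 2/15 passes to Quentin's issue by representation.
The 2/15 is divided into 2 equal shares of 1/15 among Samuel, Albert.
Samuel is living and takes 1/15.
Albert is living and takes 1/15.
Isaac is living and takes 2/15.
Prudence is living and takes 2/15.
Victor is living and takes 2/15.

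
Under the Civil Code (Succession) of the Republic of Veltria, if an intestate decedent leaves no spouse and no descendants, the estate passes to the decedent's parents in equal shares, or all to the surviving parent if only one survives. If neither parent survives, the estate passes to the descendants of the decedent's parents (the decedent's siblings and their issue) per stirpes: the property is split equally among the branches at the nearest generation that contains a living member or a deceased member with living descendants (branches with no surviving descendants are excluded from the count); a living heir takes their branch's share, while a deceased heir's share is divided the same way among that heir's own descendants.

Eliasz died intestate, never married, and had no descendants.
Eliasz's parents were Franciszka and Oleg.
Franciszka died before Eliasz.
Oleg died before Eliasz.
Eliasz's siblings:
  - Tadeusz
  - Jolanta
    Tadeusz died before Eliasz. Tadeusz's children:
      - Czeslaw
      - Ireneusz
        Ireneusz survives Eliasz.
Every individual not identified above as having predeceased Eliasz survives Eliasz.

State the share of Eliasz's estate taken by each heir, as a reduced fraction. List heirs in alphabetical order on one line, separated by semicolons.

Neither parent survives and there are no descendants, so the estate passes to Eliasz's siblings and their issue per stirpes.
The estate is divided into 2 equal shares of 1/2 among Tadeusz, Jolanta.
Tadeusz predeceased; the 1/2 allotted to Tadeusz's branch passes to Tadeusz's issue by representation.
The 1/2 is divided into 2 equal shares of 1/4 among Czeslaw, Ireneusz.
Czeslaw is living and takes 1/4.
Ireneusz is living and takes 1/4.
Jolanta is living and takes 1/2.

Czeslaw 1/4; Ireneusz 1/4; Jolanta 1/2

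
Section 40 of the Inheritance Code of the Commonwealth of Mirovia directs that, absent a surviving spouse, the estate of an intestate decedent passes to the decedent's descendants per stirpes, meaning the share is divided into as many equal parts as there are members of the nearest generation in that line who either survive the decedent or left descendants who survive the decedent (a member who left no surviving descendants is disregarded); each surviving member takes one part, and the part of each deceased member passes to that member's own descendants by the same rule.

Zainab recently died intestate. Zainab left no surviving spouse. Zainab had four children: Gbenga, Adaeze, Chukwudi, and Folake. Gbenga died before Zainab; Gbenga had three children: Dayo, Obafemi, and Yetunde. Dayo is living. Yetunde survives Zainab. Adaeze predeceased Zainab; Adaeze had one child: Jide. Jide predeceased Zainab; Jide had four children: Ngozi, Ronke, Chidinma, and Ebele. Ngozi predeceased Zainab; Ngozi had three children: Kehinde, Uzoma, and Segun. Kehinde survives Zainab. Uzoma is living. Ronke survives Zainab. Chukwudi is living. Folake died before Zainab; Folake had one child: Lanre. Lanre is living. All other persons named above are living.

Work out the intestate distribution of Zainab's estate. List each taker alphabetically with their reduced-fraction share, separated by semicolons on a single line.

Chidinma 1/16; Chukwudi 1/4; Dayo 1/12; Ebele 1/16; Kehinde 1/48; Lanre 1/4; Obafemi 1/12; Ronke 1/16; Segun 1/48; Uzoma 1/48; Yetunde 1/12

There is no surviving spouse, so the entire estate passes to Zainab's descendants per stirpes.
The estate is divided into 4 equal shares of 1/4 among Gbenga, Adaeze, Chukwudi, Folake.
Gbenga predeceased; the 1/4 allotted to Gbenga's branch passes to Gbenga's issue by representation.
The 1/4 is divided into 3 equal shares of 1/12 among Dayo, Obafemi, Yetunde.
Dayo is living and takes 1/12.
Obafemi is living and takes 1/12.
Yetunde is living and takes 1/12.
Adaeze predeceased; the 1/4 allotted to Adaeze's branch passes to Adaeze's issue by representation.
Jide's line is the sole branch at this level, so the full 1/4 passes to Jide's issue by representation.
The 1/4 is divided into 4 equal shares of 1/16 among Ngozi, Ronke, Chidinma, Ebele.
Ngozi predeceased; the 1/16 allotted to Ngozi's branch passes to Ngozi's issue by representation.
The 1/16 is divided into 3 equal shares of 1/48 among Kehinde, Uzoma, Segun.
Kehinde is living and takes 1/48.
Uzoma is living and takes 1/48.
Segun is living and takes 1/48.
Ronke is living and takes 1/16.
Chidinma is living and takes 1/16.
Ebele is living and takes 1/16.
Chukwudi is living and takes 1/4.
Folake predeceased; the 1/4 allotted to Folake's branch passes to Folake's issue by representation.
Lanre is the sole taker at this level and receives the full 1/4.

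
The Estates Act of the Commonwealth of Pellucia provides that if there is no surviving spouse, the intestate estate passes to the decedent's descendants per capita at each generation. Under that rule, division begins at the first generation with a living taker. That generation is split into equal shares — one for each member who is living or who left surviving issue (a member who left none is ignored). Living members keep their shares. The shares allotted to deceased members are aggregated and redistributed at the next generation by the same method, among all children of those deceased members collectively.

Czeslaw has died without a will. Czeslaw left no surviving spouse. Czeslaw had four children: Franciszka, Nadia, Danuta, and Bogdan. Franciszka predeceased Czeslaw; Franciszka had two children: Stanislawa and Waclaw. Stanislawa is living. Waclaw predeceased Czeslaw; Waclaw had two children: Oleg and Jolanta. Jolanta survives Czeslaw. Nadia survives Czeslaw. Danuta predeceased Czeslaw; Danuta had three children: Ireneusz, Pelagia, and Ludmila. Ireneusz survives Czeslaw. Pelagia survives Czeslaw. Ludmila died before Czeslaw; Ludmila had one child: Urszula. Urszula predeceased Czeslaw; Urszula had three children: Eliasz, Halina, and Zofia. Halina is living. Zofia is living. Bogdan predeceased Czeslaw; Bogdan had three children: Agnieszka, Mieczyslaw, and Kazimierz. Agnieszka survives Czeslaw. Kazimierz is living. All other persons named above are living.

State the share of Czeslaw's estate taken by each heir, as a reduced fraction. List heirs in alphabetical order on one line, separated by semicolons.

Agnieszka 3/32; Eliasz 1/48; Halina 1/48; Ireneusz 3/32; Jolanta 1/16; Kazimierz 3/32; Mieczyslaw 3/32; Nadia 1/4; Oleg 1/16; Pelagia 3/32; Stanislawa 3/32; Zofia 1/48

There is no surviving spouse, so the entire estate passes to Czeslaw's descendants per capita at each generation.
At generation 1 (Franciszka, Nadia, Danuta, Bogdan) there are 4 shares of (1)/4 = 1/4 each.
Living: Nadia — each takes 1/4.
Deceased: Franciszka, Danuta, and Bogdan. Their combined 3/4 is pooled and carried to generation 2.
At generation 2 (Stanislawa, Waclaw, Ireneusz, Pelagia, Ludmila, Agnieszka, Mieczyslaw, Kazimierz) there are 8 shares of (3/4)/8 = 3/32 each.
Living: Stanislawa, Ireneusz, Pelagia, Agnieszka, Mieczyslaw, and Kazimierz — each takes 3/32.
Deceased: Waclaw and Ludmila. Their combined 3/16 is pooled and carried to generation 3.
At generation 3 (Oleg, Jolanta, Urszula) there are 3 shares of (3/16)/3 = 1/16 each.
Living: Oleg and Jolanta — each takes 1/16.
Deceased: Urszula. That 1/16 share is carried to generation 4.
At generation 4 (Eliasz, Halina, Zofia) there are 3 shares of (1/16)/3 = 1/48 each.
Living: Eliasz, Halina, and Zofia — each takes 1/48.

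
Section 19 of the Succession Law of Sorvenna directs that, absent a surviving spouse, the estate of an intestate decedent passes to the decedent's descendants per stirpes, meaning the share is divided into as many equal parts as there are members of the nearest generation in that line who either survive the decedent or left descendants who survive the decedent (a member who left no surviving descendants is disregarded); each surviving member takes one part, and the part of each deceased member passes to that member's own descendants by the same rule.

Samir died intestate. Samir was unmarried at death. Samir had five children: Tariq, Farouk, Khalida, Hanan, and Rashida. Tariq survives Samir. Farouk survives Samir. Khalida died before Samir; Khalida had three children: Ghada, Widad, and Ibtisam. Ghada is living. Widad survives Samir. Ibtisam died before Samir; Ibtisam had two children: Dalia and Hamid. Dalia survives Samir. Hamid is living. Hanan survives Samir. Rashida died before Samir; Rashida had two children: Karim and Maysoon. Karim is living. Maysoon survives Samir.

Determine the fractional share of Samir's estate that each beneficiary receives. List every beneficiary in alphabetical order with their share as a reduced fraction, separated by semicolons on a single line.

Dalia 1/30; Farouk 1/5; Ghada 1/15; Hamid 1/30; Hanan 1/5; Karim 1/10; Maysoon 1/10; Tariq 1/5; Widad 1/15

There is no surviving spouse, so the entire estate passes to Samir's descendants per stirpes.
The estate is divided into 5 equal shares of 1/5 among Tariq, Farouk, Khalida, Hanan, Rashida.
Tariq is living and takes 1/5.
Farouk is living and takes 1/5.
Khalida predeceased; the 1/5 allotted to Khalida's branch passes to Khalida's issue by representation.
The 1/5 is divided into 3 equal shares of 1/15 among Ghada, Widad, Ibtisam.
Ghada is living and takes 1/15.
Widad is living and takes 1/15.
Ibtisam predeceased; the 1/15 allotted to Ibtisam's branch passes to Ibtisam's issue by representation.
The 1/15 is divided into 2 equal shares of 1/30 among Dalia, Hamid.
Dalia is living and takes 1/30.
Hamid is living and takes 1/30.
Hanan is living and takes 1/5.
Rashida predeceased; the 1/5 allotted to Rashida's branch passes to Rashida's issue by representation.
The 1/5 is divided into 2 equal shares of 1/10 among Karim, Maysoon.
Karim is living and takes 1/10.
Maysoon is living and takes 1/10.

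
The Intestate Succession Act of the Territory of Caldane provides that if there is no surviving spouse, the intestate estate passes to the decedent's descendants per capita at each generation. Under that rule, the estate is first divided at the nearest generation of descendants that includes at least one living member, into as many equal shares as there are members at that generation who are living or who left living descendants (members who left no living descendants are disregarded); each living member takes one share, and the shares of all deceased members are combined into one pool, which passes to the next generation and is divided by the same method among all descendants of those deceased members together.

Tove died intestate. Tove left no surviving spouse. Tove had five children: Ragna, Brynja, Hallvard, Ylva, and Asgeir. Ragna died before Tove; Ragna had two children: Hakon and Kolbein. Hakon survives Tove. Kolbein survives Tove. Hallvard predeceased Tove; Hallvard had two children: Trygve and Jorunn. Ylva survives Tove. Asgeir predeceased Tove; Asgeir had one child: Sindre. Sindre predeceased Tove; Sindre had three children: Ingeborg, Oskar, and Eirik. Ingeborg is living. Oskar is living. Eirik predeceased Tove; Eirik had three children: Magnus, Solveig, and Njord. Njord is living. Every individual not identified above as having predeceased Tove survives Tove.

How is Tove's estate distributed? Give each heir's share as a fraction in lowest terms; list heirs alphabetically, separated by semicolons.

There is no surviving spouse, so the entire estate passes to Tove's descendants per capita at each generation.
At generation 1 (Ragna, Brynja, Hallvard, Ylva, Asgeir) there are 5 shares of (1)/5 = 1/5 each.
Living: Brynja and Ylva — each takes 1/5.
Deceased: Ragna, Hallvard, and Asgeir. Their combined 3/5 is pooled and carried to generation 2.
At generation 2 (Hakon, Kolbein, Trygve, Jorunn, Sindre) there are 5 shares of (3/5)/5 = 3/25 each.
Living: Hakon, Kolbein, Trygve, and Jorunn — each takes 3/25.
Deceased: Sindre. That 3/25 share is carried to generation 3.
At generation 3 (Ingeborg, Oskar, Eirik) there are 3 shares of (3/25)/3 = 1/25 each.
Living: Ingeborg and Oskar — each takes 1/25.
Deceased: Eirik. That 1/25 share is carried to generation 4.
At generation 4 (Magnus, Solveig, Njord) there are 3 shares of (1/25)/3 = 1/75 each.
Living: Magnus, Solveig, and Njord — each takes 1/75.

Brynja 1/5; Hakon 3/25; Ingeborg 1/25; Jorunn 3/25; Kolbein 3/25; Magnus 1/75; Njord 1/75; Oskar 1/25; Solveig 1/75; Trygve 3/25; Ylva 1/5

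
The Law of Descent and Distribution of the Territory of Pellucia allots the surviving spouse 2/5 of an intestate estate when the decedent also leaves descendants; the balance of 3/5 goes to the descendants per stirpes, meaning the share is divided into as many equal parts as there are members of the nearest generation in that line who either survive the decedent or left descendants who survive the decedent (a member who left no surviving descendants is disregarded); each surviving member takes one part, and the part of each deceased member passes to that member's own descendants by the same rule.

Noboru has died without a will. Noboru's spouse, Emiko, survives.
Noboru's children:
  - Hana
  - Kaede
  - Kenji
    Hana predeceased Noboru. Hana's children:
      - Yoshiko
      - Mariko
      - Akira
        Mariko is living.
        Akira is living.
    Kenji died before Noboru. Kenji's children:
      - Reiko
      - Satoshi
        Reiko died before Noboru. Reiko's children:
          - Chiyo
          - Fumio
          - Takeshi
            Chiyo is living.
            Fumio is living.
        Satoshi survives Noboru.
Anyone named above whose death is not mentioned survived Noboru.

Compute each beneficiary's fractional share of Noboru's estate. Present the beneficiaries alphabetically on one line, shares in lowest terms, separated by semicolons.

Emiko, as surviving spouse, takes 2/5.
The remaining 3/5 passes to Noboru's descendants per stirpes.
The 3/5 is divided into 3 equal shares of 1/5 among Hana, Kaede, Kenji.
Hana predeceased; the 1/5 allotted to Hana's branch passes to Hana's issue by representation.
The 1/5 is divided into 3 equal shares of 1/15 among Yoshiko, Mariko, Akira.
Yoshiko is living and takes 1/15.
Mariko is living and takes 1/15.
Akira is living and takes 1/15.
Kaede is living and takes 1/5.
Kenji predeceased; the 1/5 allotted to Kenji's branch passes to Kenji's issue by representation.
The 1/5 is divided into 2 equal shares of 1/10 among Reiko, Satoshi.
Reiko predeceased; the 1/10 allotted to Reiko's branch passes to Reiko's issue by representation.
The 1/10 is divided into 3 equal shares of 1/30 among Chiyo, Fumio, Takeshi.
Chiyo is living and takes 1/30.
Fumio is living and takes 1/30.
Takeshi is living and takes 1/30.
Satoshi is living and takes 1/10.

Akira 1/15; Chiyo 1/30; Emiko 2/5; Fumio 1/30; Kaede 1/5; Mariko 1/15; Satoshi 1/10; Takeshi 1/30; Yoshiko 1/15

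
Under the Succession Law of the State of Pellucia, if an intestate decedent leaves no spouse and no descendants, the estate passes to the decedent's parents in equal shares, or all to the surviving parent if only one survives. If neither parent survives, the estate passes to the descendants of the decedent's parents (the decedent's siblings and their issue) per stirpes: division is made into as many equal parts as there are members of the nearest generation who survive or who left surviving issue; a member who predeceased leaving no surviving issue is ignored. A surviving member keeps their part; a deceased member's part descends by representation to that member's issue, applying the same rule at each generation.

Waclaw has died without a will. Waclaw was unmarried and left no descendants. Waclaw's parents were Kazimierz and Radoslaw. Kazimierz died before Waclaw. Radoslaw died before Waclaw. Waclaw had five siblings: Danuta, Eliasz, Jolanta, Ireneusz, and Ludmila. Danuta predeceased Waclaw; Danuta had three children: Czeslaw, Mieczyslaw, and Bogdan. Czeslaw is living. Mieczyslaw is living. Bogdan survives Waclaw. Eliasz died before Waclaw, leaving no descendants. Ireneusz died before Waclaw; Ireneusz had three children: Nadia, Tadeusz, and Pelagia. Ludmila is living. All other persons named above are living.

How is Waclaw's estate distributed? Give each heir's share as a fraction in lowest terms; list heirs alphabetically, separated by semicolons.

Bogdan 1/12; Czeslaw 1/12; Jolanta 1/4; Ludmila 1/4; Mieczyslaw 1/12; Nadia 1/12; Pelagia 1/12; Tadeusz 1/12

Neither parent survives and there are no descendants, so the estate passes to Waclaw's siblings and their issue per stirpes.
Eliasz left no surviving issue, so that branch lapses and is disregarded.
The estate is divided into 4 equal shares of 1/4 among Danuta, Jolanta, Ireneusz, Ludmila.
Danuta predeceased; the 1/4 allotted to Danuta's branch passes to Danuta's issue by representation.
The 1/4 is divided into 3 equal shares of 1/12 among Czeslaw, Mieczyslaw, Bogdan.
Czeslaw is living and takes 1/12.
Mieczyslaw is living and takes 1/12.
Bogdan is living and takes 1/12.
Jolanta is living and takes 1/4.
Ireneusz predeceased; the 1/4 allotted to Ireneusz's branch passes to Ireneusz's issue by representation.
The 1/4 is divided into 3 equal shares of 1/12 among Nadia, Tadeusz, Pelagia.
Nadia is living and takes 1/12.
Tadeusz is living and takes 1/12.
Pelagia is living and takes 1/12.
Ludmila is living and takes 1/4.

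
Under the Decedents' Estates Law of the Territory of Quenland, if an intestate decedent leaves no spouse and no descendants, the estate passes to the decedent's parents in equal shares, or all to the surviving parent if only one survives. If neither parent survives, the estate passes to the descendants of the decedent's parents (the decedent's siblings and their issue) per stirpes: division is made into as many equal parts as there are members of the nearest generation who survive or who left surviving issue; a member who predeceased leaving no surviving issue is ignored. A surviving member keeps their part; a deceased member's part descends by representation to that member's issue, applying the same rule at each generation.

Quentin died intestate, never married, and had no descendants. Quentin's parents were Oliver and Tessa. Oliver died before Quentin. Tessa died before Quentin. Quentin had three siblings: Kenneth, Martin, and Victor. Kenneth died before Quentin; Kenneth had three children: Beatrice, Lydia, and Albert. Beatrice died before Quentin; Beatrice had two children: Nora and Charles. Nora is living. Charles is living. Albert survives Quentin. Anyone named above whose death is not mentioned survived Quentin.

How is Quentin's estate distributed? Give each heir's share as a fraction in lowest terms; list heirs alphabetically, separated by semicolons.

Neither parent survives and there are no descendants, so the estate passes to Quentin's siblings and their issue per stirpes.
The estate is divided into 3 equal shares of 1/3 among Kenneth, Martin, Victor.
Kenneth predeceased; the 1/3 allotted to Kenneth's branch passes to Kenneth's issue by representation.
The 1/3 is divided into 3 equal shares of 1/9 among Beatrice, Lydia, Albert.
Beatrice predeceased; the 1/9 allotted to Beatrice's branch passes to Beatrice's issue by representation.
The 1/9 is divided into 2 equal shares of 1/18 among Nora, Charles.
Nora is living and takes 1/18.
Charles is living and takes 1/18.
Lydia is living and takes 1/9.
Albert is living and takes 1/9.
Martin is living and takes 1/3.
Victor is living and takes 1/3.

Albert 1/9; Charles 1/18; Lydia 1/9; Martin 1/3; Nora 1/18; Victor 1/3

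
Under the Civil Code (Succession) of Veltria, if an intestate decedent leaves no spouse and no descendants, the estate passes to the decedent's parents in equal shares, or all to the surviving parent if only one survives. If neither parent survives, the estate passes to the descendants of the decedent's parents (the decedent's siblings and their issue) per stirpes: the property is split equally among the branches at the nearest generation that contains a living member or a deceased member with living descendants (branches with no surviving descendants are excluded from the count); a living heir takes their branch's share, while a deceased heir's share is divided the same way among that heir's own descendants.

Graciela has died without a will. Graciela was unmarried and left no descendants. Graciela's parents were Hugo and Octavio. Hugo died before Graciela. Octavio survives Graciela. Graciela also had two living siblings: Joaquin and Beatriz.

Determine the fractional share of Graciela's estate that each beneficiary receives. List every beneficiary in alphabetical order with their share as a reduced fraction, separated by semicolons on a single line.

Only one parent, Octavio, survives, so Octavio takes the entire estate. The siblings take nothing because a surviving parent has priority.

Octavio 1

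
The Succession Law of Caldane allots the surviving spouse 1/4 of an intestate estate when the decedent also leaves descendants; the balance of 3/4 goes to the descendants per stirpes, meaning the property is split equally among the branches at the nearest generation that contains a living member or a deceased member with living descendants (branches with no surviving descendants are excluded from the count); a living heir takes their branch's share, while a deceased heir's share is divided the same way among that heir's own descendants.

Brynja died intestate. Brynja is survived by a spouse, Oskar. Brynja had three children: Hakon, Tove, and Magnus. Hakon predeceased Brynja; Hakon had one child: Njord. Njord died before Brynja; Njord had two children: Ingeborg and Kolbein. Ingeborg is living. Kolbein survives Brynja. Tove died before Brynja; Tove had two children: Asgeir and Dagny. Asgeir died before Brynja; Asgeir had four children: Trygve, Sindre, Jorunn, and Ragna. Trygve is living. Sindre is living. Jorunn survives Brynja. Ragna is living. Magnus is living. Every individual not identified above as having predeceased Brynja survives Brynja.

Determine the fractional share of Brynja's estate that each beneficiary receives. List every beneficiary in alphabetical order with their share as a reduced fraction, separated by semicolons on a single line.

Dagny 1/8; Ingeborg 1/8; Jorunn 1/32; Kolbein 1/8; Magnus 1/4; Oskar 1/4; Ragna 1/32; Sindre 1/32; Trygve 1/32

Oskar, as surviving spouse, takes 1/4.
The remaining 3/4 passes to Brynja's descendants per stirpes.
The 3/4 is divided into 3 equal shares of 1/4 among Hakon, Tove, Magnus.
Hakon predeceased; the 1/4 allotted to Hakon's branch passes to Hakon's issue by representation.
Njord's line is the sole branch at this level, so the full 1/4 passes to Njord's issue by representation.
The 1/4 is divided into 2 equal shares of 1/8 among Ingeborg, Kolbein.
Ingeborg is living and takes 1/8.
Kolbein is living and takes 1/8.
Tove predeceased; the 1/4 allotted to Tove's branch passes to Tove's issue by representation.
The 1/4 is divided into 2 equal shares of 1/8 among Asgeir, Dagny.
Asgeir predeceased; the 1/8 allotted to Asgeir's branch passes to Asgeir's issue by representation.
The 1/8 is divided into 4 equal shares of 1/32 among Trygve, Sindre, Jorunn, Ragna.
Trygve is living and takes 1/32.
Sindre is living and takes 1/32.
Jorunn is living and takes 1/32.
Ragna is living and takes 1/32.
Dagny is living and takes 1/8.
Magnus is living and takes 1/4.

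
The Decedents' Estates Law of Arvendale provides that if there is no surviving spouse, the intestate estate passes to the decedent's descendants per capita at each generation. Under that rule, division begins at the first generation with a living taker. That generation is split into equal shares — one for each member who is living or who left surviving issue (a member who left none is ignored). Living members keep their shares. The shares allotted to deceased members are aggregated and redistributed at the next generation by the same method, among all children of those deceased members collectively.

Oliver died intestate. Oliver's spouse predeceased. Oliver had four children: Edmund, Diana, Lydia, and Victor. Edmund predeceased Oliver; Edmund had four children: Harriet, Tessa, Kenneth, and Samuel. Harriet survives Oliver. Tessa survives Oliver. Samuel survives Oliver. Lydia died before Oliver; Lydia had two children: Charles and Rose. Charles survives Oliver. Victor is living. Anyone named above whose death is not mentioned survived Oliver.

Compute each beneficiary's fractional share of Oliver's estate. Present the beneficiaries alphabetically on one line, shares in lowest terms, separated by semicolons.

Charles 1/12; Diana 1/4; Harriet 1/12; Kenneth 1/12; Rose 1/12; Samuel 1/12; Tessa 1/12; Victor 1/4

There is no surviving spouse, so the entire estate passes to Oliver's descendants per capita at each generation.
At generation 1 (Edmund, Diana, Lydia, Victor) there are 4 shares of (1)/4 = 1/4 each.
Living: Diana and Victor — each takes 1/4.
Deceased: Edmund and Lydia. Their combined 1/2 is pooled and carried to generation 2.
At generation 2 (Harriet, Tessa, Kenneth, Samuel, Charles, Rose) there are 6 shares of (1/2)/6 = 1/12 each.
Living: Harriet, Tessa, Kenneth, Samuel, Charles, and Rose — each takes 1/12.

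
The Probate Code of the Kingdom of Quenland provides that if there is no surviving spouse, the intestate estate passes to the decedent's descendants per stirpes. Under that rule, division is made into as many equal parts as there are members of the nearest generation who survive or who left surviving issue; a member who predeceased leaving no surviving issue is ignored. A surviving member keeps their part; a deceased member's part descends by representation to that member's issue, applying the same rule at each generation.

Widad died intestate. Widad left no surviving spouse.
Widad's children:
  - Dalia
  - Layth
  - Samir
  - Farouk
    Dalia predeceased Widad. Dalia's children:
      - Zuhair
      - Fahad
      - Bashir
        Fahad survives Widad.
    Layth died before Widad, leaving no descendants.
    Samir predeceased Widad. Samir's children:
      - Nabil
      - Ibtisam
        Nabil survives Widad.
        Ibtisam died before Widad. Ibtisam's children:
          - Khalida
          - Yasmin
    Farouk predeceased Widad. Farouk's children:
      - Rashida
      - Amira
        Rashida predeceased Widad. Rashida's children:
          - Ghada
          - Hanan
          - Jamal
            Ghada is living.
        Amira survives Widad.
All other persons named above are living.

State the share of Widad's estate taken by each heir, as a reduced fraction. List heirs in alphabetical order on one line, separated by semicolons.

Amira 1/6; Bashir 1/9; Fahad 1/9; Ghada 1/18; Hanan 1/18; Jamal 1/18; Khalida 1/12; Nabil 1/6; Yasmin 1/12; Zuhair 1/9

There is no surviving spouse, so the entire estate passes to Widad's descendants per stirpes.
Layth left no surviving issue, so that branch lapses and is disregarded.
The estate is divided into 3 equal shares of 1/3 among Dalia, Samir, Farouk.
Dalia predeceased; the 1/3 allotted to Dalia's branch passes to Dalia's issue by representation.
The 1/3 is divided into 3 equal shares of 1/9 among Zuhair, Fahad, Bashir.
Zuhair is living and takes 1/9.
Fahad is living and takes 1/9.
Bashir is living and takes 1/9.
Samir predeceased; the 1/3 allotted to Samir's branch passes to Samir's issue by representation.
The 1/3 is divided into 2 equal shares of 1/6 among Nabil, Ibtisam.
Nabil is living and takes 1/6.
Ibtisam predeceased; the 1/6 allotted to Ibtisam's branch passes to Ibtisam's issue by representation.
The 1/6 is divided into 2 equal shares of 1/12 among Khalida, Yasmin.
Khalida is living and takes 1/12.
Yasmin is living and takes 1/12.
Farouk predeceased; the 1/3 allotted to Farouk's branch passes to Farouk's issue by representation.
The 1/3 is divided into 2 equal shares of 1/6 among Rashida, Amira.
Rashida predeceased; the 1/6 allotted to Rashida's branch passes to Rashida's issue by representation.
The 1/6 is divided into 3 equal shares of 1/18 among Ghada, Hanan, Jamal.
Ghada is living and takes 1/18.
Hanan is living and takes 1/18.
Jamal is living and takes 1/18.
Amira is living and takes 1/6.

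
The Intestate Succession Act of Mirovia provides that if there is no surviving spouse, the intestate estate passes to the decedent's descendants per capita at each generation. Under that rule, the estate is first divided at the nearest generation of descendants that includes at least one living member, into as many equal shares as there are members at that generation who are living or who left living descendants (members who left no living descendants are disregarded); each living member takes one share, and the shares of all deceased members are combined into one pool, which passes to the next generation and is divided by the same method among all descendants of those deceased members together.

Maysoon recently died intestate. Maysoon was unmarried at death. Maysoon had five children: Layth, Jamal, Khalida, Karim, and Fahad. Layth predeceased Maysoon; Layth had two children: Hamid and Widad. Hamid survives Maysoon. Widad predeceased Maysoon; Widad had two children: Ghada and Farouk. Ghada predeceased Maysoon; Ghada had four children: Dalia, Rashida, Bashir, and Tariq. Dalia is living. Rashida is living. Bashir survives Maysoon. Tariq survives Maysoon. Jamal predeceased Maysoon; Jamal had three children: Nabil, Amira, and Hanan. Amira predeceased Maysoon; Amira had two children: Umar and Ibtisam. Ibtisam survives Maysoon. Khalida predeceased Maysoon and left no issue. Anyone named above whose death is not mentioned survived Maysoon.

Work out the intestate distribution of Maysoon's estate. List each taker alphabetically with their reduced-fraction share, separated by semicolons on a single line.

There is no surviving spouse, so the entire estate passes to Maysoon's descendants per capita at each generation.
At generation 1 (Layth, Jamal, Karim, Fahad) there are 4 shares of (1)/4 = 1/4 each.
Living: Karim and Fahad — each takes 1/4.
Deceased: Layth and Jamal. Their combined 1/2 is pooled and carried to generation 2.
At generation 2 (Hamid, Widad, Nabil, Amira, Hanan) there are 5 shares of (1/2)/5 = 1/10 each.
Living: Hamid, Nabil, and Hanan — each takes 1/10.
Deceased: Widad and Amira. Their combined 1/5 is pooled and carried to generation 3.
At generation 3 (Ghada, Farouk, Umar, Ibtisam) there are 4 shares of (1/5)/4 = 1/20 each.
Living: Farouk, Umar, and Ibtisam — each takes 1/20.
Deceased: Ghada. That 1/20 share is carried to generation 4.
At generation 4 (Dalia, Rashida, Bashir, Tariq) there are 4 shares of (1/20)/4 = 1/80 each.
Living: Dalia, Rashida, Bashir, and Tariq — each takes 1/80.

Bashir 1/80; Dalia 1/80; Fahad 1/4; Farouk 1/20; Hamid 1/10; Hanan 1/10; Ibtisam 1/20; Karim 1/4; Nabil 1/10; Rashida 1/80; Tariq 1/80; Umar 1/20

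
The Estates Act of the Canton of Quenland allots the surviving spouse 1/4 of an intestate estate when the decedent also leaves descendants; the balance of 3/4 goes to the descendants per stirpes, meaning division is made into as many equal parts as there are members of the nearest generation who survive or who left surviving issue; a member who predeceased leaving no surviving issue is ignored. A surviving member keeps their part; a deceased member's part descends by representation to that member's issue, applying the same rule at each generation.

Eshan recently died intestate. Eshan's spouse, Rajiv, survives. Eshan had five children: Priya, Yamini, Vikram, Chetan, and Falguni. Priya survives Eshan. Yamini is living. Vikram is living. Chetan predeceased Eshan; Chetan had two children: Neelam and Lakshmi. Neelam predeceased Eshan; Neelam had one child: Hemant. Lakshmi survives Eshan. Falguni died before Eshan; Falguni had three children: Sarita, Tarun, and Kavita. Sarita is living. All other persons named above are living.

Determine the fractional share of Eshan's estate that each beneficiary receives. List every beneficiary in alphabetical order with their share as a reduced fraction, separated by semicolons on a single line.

Hemant 3/40; Kavita 1/20; Lakshmi 3/40; Priya 3/20; Rajiv 1/4; Sarita 1/20; Tarun 1/20; Vikram 3/20; Yamini 3/20

Rajiv, as surviving spouse, takes 1/4.
The remaining 3/4 passes to Eshan's descendants per stirpes.
The 3/4 is divided into 5 equal shares of 3/20 among Priya, Yamini, Vikram, Chetan, Falguni.
Priya is living and takes 3/20.
Yamini is living and takes 3/20.
Vikram is living and takes 3/20.
Chetan predeceased; the 3/20 allotted to Chetan's branch passes to Chetan's issue by representation.
The 3/20 is divided into 2 equal shares of 3/40 among Neelam, Lakshmi.
Neelam predeceased; the 3/40 allotted to Neelam's branch passes to Neelam's issue by representation.
Hemant is the sole taker at this level and receives the full 3/40.
Lakshmi is living and takes 3/40.
Falguni predeceased; the 3/20 allotted to Falguni's branch passes to Falguni's issue by representation.
The 3/20 is divided into 3 equal shares of 1/20 among Sarita, Tarun, Kavita.
Sarita is living and takes 1/20.
Tarun is living and takes 1/20.
Kavita is living and takes 1/20.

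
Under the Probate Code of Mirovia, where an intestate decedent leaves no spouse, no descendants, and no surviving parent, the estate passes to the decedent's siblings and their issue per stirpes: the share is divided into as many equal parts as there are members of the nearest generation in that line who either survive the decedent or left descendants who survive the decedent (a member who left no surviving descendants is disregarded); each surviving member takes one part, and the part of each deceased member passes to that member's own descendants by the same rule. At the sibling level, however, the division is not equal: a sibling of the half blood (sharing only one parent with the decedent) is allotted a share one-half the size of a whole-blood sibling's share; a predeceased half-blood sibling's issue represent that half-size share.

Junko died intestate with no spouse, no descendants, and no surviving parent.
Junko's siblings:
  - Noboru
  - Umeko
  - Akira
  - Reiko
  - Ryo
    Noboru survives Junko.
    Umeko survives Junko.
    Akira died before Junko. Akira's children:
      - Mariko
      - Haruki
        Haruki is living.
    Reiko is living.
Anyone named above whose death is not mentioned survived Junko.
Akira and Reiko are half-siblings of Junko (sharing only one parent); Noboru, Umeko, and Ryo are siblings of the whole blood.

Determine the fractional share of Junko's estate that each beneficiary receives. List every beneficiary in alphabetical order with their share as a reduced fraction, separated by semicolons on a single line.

Haruki 1/16; Mariko 1/16; Noboru 1/4; Reiko 1/8; Ryo 1/4; Umeko 1/4

No spouse, descendants, or parent survives, so the estate passes to Junko's siblings per stirpes.
Half-blood siblings count for one-half the weight of whole-blood siblings at the initial division.
Dividing 1 in proportion to weights (total weight 4): Noboru (weight 1) → 1/4; Umeko (weight 1) → 1/4; Akira (weight 1/2) → 1/8; Reiko (weight 1/2) → 1/8; Ryo (weight 1) → 1/4.
Noboru is living and takes 1/4.
Umeko is living and takes 1/4.
Akira predeceased; the 1/8 allotted to Akira's branch passes to Akira's issue by representation.
The 1/8 is divided into 2 equal shares of 1/16 among Mariko, Haruki.
Mariko is living and takes 1/16.
Haruki is living and takes 1/16.
Reiko is living and takes 1/8.
Ryo is living and takes 1/4.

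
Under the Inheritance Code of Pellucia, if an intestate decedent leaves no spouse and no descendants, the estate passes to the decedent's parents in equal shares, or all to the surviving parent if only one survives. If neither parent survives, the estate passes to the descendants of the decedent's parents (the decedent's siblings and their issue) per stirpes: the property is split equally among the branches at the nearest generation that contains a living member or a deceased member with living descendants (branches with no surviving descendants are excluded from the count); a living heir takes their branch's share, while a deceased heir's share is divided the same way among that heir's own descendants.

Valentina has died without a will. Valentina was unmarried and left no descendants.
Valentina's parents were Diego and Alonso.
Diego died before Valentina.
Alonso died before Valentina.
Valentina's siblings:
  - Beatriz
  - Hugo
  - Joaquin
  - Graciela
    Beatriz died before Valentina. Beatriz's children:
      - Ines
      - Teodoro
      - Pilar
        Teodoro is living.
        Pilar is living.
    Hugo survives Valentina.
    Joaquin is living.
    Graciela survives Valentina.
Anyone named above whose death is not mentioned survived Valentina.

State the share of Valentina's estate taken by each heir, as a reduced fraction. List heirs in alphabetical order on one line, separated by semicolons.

Graciela 1/4; Hugo 1/4; Ines 1/12; Joaquin 1/4; Pilar 1/12; Teodoro 1/12

Neither parent survives and there are no descendants, so the estate passes to Valentina's siblings and their issue per stirpes.
The estate is divided into 4 equal shares of 1/4 among Beatriz, Hugo, Joaquin, Graciela.
Beatriz predeceased; the 1/4 allotted to Beatriz's branch passes to Beatriz's issue by representation.
The 1/4 is divided into 3 equal shares of 1/12 among Ines, Teodoro, Pilar.
Ines is living and takes 1/12.
Teodoro is living and takes 1/12.
Pilar is living and takes 1/12.
Hugo is living and takes 1/4.
Joaquin is living and takes 1/4.
Graciela is living and takes 1/4.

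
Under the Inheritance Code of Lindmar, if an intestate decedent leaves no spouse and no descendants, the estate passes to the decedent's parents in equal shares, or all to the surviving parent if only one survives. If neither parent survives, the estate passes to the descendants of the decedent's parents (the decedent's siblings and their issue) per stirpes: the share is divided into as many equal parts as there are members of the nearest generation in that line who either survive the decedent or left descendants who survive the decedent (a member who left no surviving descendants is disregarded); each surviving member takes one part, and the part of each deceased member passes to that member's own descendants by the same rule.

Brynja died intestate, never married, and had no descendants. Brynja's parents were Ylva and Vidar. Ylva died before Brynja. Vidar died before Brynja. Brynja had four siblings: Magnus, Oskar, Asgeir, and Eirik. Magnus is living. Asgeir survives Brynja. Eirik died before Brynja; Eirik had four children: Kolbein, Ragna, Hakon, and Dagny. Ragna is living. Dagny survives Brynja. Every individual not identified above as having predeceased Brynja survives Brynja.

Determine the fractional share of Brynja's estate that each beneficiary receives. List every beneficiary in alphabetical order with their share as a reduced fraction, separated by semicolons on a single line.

Neither parent survives and there are no descendants, so the estate passes to Brynja's siblings and their issue per stirpes.
The estate is divided into 4 equal shares of 1/4 among Magnus, Oskar, Asgeir, Eirik.
Magnus is living and takes 1/4.
Oskar is living and takes 1/4.
Asgeir is living and takes 1/4.
Eirik predeceased; the 1/4 allotted to Eirik's branch passes to Eirik's issue by representation.
The 1/4 is divided into 4 equal shares of 1/16 among Kolbein, Ragna, Hakon, Dagny.
Kolbein is living and takes 1/16.
Ragna is living and takes 1/16.
Hakon is living and takes 1/16.
Dagny is living and takes 1/16.

Asgeir 1/4; Dagny 1/16; Hakon 1/16; Kolbein 1/16; Magnus 1/4; Oskar 1/4; Ragna 1/16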